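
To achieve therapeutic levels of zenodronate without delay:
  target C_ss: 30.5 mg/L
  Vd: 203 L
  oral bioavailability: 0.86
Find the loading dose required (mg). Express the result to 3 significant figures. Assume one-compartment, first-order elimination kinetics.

7200 mg

LD = Css × Vd / F = 30.5 × 203 / 0.86 = 7199 mg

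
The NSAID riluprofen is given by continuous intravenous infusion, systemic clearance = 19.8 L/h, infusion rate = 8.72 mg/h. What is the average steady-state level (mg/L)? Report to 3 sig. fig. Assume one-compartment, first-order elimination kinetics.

At steady state Css = R₀ / CL = 8.72 / 19.80 = 0.4404 mg/L

0.440 mg/L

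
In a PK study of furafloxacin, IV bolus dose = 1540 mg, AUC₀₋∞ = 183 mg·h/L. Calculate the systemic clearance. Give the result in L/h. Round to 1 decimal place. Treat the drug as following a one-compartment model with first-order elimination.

8.4 L/h

CL = Dose / AUC = 1540 / 183 = 8.415 L/h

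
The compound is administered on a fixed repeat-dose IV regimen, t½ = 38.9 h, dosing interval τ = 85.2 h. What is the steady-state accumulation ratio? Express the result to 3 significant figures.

1.28

k = ln2 / t½ = 0.693147 / 38.9 = 0.01782 h⁻¹
e^(−kτ) = e^(−0.01782 × 85.2) = 0.2191
Accumulation ratio R = 1 / (1 − e^(−kτ)) = 1 / (1 − 0.2191) = 1.281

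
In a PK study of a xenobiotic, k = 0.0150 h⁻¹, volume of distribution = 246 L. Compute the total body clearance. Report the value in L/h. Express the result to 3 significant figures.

3.69 L/h

CL = k × Vd = 0.0150 × 246 = 3.690 L/h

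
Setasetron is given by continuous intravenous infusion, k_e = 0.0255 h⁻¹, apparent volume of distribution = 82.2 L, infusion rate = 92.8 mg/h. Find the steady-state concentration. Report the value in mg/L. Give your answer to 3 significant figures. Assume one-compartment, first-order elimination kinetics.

44.3 mg/L

CL = k × Vd = 0.02550 × 82.2 = 2.096 L/h
At steady state Css = R₀ / CL = 92.8 / 2.096 = 44.27 mg/L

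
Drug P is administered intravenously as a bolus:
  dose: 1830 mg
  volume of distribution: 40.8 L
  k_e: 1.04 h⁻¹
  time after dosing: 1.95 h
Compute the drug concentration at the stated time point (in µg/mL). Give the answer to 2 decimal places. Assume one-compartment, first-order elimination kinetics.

C₀ = Dose / Vd = 1830 / 40.8 = 44.85 mg/L
C = C₀ · e^(−k·t) = 44.85 × e^(−1.040 × 1.95)
  = 44.85 × 0.1316 = 5.902 mg/L
(5.902 mg/L = 5.902 µg/mL)

5.90 µg/mL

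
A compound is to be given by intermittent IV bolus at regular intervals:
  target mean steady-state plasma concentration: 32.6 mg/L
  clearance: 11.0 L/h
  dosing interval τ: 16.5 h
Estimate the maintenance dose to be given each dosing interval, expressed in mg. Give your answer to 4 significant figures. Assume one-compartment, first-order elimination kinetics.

5917 mg

At steady state, Dose/τ = Css × CL.
Dose = Css × CL × τ = 32.6 × 11.00 × 16.5 = 5917 mg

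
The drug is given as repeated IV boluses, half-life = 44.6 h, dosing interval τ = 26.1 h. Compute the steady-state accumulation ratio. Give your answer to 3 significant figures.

k = ln2 / t½ = 0.693147 / 44.6 = 0.01554 h⁻¹
e^(−kτ) = e^(−0.01554 × 26.1) = 0.6666
Accumulation ratio R = 1 / (1 − e^(−kτ)) = 1 / (1 − 0.6666) = 2.999

3.00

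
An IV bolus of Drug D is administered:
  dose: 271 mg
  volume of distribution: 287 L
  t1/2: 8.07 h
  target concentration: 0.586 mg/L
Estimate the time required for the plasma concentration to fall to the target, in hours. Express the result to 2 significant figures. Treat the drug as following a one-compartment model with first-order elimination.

5.6 h

C₀ = Dose / Vd = 271.0 / 287 = 0.9443 mg/L
k = ln2 / t½ = 0.693147 / 8.07 = 0.08589 h⁻¹
t = ln(C₀ / C) / k = ln(0.9443 / 0.586) / 0.08589
  = ln(1.611) / 0.08589 = 0.4769 / 0.08589 = 5.552 h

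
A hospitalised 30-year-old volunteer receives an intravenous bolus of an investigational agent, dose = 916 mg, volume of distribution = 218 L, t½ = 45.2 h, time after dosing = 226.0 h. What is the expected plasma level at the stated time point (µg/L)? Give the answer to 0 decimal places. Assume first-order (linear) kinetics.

C₀ = Dose / Vd = 916.0 / 218 = 4.202 mg/L
k = ln2 / t½ = 0.693147 / 45.2 = 0.01534 h⁻¹
t / t½ = 226.0 / 45.2 = 5 half-lives
C = C₀ × (1/2)^5 = 4.202 × 0.03125 = 0.1313 mg/L
Convert: 0.1313 mg/L × 1000 = 131.3 µg/L

131 µg/L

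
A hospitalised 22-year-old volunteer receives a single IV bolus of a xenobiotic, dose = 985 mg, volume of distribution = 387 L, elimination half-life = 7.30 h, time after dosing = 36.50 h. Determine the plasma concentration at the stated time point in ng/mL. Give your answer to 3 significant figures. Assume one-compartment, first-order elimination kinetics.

C₀ = Dose / Vd = 985.0 / 387 = 2.545 mg/L
k = ln2 / t½ = 0.693147 / 7.30 = 0.09495 h⁻¹
t / t½ = 36.50 / 7.30 = 5 half-lives
C = C₀ × (1/2)^5 = 2.545 × 0.03125 = 0.07953 mg/L
Convert: 0.07953 mg/L × 1000 = 79.53 ng/mL

79.5 ng/mL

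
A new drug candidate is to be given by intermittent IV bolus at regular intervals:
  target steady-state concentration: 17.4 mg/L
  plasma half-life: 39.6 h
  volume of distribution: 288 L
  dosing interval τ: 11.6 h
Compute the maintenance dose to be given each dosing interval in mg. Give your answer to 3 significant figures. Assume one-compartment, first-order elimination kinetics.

k = ln2 / t½ = 0.693147 / 39.6 = 0.01750 h⁻¹
CL = k × Vd = 0.01750 × 288 = 5.040 L/h
At steady state, Dose/τ = Css × CL.
Dose = Css × CL × τ = 17.4 × 5.040 × 11.6 = 1017 mg

1020 mg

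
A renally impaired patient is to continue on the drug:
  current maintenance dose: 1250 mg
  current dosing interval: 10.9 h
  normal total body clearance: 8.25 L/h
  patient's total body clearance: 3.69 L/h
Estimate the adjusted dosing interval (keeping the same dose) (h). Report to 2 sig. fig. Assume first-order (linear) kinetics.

To keep the same average steady-state level, dosing rate must scale with clearance.
CL ratio = 3.69 / 8.25 = 0.4473
New interval (same dose) = 10.9 / 0.4473 = 24.37 h

24 h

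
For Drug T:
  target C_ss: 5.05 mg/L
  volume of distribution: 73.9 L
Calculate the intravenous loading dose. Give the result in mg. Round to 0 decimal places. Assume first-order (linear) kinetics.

LD = Css × Vd = 5.05 × 73.9 = 373.2 mg

373 mg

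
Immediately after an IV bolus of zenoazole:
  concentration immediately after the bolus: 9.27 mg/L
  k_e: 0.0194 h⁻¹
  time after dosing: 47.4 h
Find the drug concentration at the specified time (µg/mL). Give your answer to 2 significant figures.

C = C₀ · e^(−k·t) = 9.270 × e^(−0.01940 × 47.4)
  = 9.270 × 0.3987 = 3.696 mg/L
(3.696 mg/L = 3.696 µg/mL)

3.7 µg/mL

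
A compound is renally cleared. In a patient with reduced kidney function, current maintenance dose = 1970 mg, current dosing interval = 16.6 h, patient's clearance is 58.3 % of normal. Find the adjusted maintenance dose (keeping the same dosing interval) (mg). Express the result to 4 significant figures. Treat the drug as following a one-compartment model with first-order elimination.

To keep the same average steady-state level, dosing rate must scale with clearance.
CL ratio = 58.3 / 100 = 0.5830
New dose (same interval) = 1970 × 0.5830 = 1149 mg

1149 mg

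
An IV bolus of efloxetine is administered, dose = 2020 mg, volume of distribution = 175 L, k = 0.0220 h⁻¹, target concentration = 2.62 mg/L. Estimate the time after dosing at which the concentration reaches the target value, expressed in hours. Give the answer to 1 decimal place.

C₀ = Dose / Vd = 2020 / 175 = 11.54 mg/L
t = ln(C₀ / C) / k = ln(11.54 / 2.62) / 0.02200
  = ln(4.405) / 0.02200 = 1.483 / 0.02200 = 67.41 h

67.4 h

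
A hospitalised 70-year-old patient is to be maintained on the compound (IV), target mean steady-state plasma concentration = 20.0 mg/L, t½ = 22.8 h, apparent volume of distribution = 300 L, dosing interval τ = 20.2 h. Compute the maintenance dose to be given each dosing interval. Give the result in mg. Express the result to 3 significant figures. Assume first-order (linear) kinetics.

3680 mg

k = ln2 / t½ = 0.693147 / 22.8 = 0.03040 h⁻¹
CL = k × Vd = 0.03040 × 300 = 9.120 L/h
At steady state, Dose/τ = Css × CL.
Dose = Css × CL × τ = 20.0 × 9.120 × 20.2 = 3684 mg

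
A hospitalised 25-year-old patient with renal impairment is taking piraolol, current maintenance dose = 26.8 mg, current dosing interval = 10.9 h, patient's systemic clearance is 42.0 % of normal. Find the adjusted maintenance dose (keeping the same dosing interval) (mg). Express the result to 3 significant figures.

11.3 mg

To keep the same average steady-state level, dosing rate must scale with clearance.
CL ratio = 42.0 / 100 = 0.4200
New dose (same interval) = 26.8 × 0.4200 = 11.26 mg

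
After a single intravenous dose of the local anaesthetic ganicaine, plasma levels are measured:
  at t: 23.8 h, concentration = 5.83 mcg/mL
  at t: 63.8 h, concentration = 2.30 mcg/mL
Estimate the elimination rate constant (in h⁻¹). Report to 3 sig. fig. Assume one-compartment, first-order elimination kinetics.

k = ln(C₁/C₂) / (t₂ − t₁) = ln(5.83/2.30) / (63.8 − 23.8)
  = 0.9301 / 40.00 = 0.02325 h⁻¹

0.0233 h⁻¹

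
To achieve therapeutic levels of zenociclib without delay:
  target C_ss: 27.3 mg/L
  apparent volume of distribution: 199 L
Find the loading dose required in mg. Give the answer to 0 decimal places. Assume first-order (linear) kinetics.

LD = Css × Vd = 27.3 × 199 = 5433 mg

5433 mg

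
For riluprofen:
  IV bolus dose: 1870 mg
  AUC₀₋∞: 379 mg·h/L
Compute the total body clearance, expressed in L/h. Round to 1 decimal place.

CL = Dose / AUC = 1870 / 379 = 4.934 L/h

4.9 L/h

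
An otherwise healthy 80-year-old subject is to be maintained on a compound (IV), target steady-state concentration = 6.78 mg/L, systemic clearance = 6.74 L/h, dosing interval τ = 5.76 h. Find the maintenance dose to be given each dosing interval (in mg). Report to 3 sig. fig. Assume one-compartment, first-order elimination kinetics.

At steady state, Dose/τ = Css × CL.
Dose = Css × CL × τ = 6.78 × 6.740 × 5.76 = 263.2 mg

263 mg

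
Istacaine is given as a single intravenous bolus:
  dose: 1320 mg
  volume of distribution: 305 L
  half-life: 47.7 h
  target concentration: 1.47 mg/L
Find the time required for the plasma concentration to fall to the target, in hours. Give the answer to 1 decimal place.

C₀ = Dose / Vd = 1320 / 305 = 4.328 mg/L
k = ln2 / t½ = 0.693147 / 47.7 = 0.01453 h⁻¹
t = ln(C₀ / C) / k = ln(4.328 / 1.47) / 0.01453
  = ln(2.944) / 0.01453 = 1.080 / 0.01453 = 74.33 h

74.3 h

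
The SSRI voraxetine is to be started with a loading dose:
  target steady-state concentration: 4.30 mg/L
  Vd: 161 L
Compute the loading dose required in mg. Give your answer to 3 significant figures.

LD = Css × Vd = 4.30 × 161 = 692.3 mg

692 mg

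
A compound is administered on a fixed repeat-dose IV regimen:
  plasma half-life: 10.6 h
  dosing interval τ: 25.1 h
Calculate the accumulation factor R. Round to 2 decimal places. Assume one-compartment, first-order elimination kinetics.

k = ln2 / t½ = 0.693147 / 10.6 = 0.06539 h⁻¹
e^(−kτ) = e^(−0.06539 × 25.1) = 0.1937
Accumulation ratio R = 1 / (1 − e^(−kτ)) = 1 / (1 − 0.1937) = 1.240

1.24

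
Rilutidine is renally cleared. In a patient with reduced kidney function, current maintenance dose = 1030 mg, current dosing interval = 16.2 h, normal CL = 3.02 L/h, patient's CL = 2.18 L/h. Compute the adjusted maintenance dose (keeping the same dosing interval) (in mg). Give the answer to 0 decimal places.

744 mg

To keep the same average steady-state level, dosing rate must scale with clearance.
CL ratio = 2.18 / 3.02 = 0.7219
New dose (same interval) = 1030 × 0.7219 = 743.6 mg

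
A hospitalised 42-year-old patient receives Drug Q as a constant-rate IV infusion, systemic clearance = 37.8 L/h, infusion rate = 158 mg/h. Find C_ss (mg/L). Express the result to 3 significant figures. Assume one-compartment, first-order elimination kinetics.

At steady state Css = R₀ / CL = 158 / 37.80 = 4.180 mg/L

4.18 mg/L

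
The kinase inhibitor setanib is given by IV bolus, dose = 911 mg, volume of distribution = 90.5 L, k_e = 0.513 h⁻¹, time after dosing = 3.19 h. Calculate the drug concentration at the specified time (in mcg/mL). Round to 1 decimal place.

C₀ = Dose / Vd = 911.0 / 90.5 = 10.07 mg/L
C = C₀ · e^(−k·t) = 10.07 × e^(−0.5130 × 3.19)
  = 10.07 × 0.1947 = 1.961 mg/L
(1.961 mg/L = 1.961 mcg/mL)

2.0 mcg/mL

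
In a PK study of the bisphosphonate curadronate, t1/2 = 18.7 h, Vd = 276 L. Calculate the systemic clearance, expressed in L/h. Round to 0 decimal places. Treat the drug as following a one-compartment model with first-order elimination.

k = ln2 / t½ = 0.693147 / 18.7 = 0.03707 h⁻¹
CL = k × Vd = 0.03707 × 276 = 10.23 L/h

10 L/h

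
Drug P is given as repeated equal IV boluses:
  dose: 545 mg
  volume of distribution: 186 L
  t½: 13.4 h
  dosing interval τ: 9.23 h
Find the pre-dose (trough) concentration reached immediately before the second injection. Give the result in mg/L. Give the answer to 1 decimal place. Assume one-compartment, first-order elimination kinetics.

C₀ per dose = Dose / Vd = 545 / 186 = 2.930 mg/L
k = ln2 / t½ = 0.693147 / 13.4 = 0.05173 h⁻¹
Fraction remaining after one interval: r = e^(−kτ) = e^(−0.05173 × 9.23) = 0.6204
Before dose 2, 1 dose has been given (aged 1τ).
C_trough = C₀ × r = 2.930 × 0.6204 = 1.818 mg/L

1.8 mg/L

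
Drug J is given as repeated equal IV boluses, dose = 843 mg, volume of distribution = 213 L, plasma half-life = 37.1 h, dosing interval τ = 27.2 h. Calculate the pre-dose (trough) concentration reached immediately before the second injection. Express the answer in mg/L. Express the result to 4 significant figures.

C₀ per dose = Dose / Vd = 843 / 213 = 3.958 mg/L
k = ln2 / t½ = 0.693147 / 37.1 = 0.01868 h⁻¹
Fraction remaining after one interval: r = e^(−kτ) = e^(−0.01868 × 27.2) = 0.6016
Before dose 2, 1 dose has been given (aged 1τ).
C_trough = C₀ × r = 3.958 × 0.6016 = 2.381 mg/L

2.381 mg/L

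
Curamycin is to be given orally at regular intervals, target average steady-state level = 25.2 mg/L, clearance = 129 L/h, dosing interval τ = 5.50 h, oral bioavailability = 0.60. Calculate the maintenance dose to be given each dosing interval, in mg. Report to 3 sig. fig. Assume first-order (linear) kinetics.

At steady state, F × (Dose/τ) = Css × CL.
Dose = Css × CL × τ / F = 25.2 × 129.0 × 5.50 / 0.60 = 29800 mg

29800 mg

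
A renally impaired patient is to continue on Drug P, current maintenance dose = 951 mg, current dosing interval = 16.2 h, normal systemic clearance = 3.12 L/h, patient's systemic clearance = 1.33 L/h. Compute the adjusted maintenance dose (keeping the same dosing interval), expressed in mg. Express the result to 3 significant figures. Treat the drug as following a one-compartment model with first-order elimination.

405 mg

To keep the same average steady-state level, dosing rate must scale with clearance.
CL ratio = 1.33 / 3.12 = 0.4263
New dose (same interval) = 951 × 0.4263 = 405.4 mg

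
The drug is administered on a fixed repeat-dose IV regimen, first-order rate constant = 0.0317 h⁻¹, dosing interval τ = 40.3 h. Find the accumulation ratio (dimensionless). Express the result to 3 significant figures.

1.39

e^(−kτ) = e^(−0.03170 × 40.3) = 0.2787
Accumulation ratio R = 1 / (1 − e^(−kτ)) = 1 / (1 − 0.2787) = 1.386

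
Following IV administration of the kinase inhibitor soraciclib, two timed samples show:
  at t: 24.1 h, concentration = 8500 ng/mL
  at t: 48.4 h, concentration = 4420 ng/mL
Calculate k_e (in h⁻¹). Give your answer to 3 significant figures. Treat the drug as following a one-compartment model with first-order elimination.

k = ln(C₁/C₂) / (t₂ − t₁) = ln(8500/4420) / (48.4 − 24.1)
  = 0.6539 / 24.30 = 0.02691 h⁻¹

0.0269 h⁻¹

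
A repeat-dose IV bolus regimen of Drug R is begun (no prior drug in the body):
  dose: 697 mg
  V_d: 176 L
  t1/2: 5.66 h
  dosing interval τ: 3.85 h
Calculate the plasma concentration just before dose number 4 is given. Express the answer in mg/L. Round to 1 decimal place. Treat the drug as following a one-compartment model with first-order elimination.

C₀ per dose = Dose / Vd = 697 / 176 = 3.960 mg/L
k = ln2 / t½ = 0.693147 / 5.66 = 0.1225 h⁻¹
Fraction remaining after one interval: r = e^(−kτ) = e^(−0.1225 × 3.85) = 0.6240
Before dose 4, 3 doses have been given (aged 1τ, 2τ, 3τ).
C_trough = C₀ × (r + r² + … + r^3) = C₀ × r(1−r^3)/(1−r)
        = 3.960 × 0.6240 × (1 − 0.2430) / (1 − 0.6240) = 4.975 mg/L

5.0 mg/L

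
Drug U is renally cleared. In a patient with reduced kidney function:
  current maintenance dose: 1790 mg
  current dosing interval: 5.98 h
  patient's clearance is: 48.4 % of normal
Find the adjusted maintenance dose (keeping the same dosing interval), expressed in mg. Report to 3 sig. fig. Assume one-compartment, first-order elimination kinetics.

To keep the same average steady-state level, dosing rate must scale with clearance.
CL ratio = 48.4 / 100 = 0.4840
New dose (same interval) = 1790 × 0.4840 = 866.4 mg

866 mg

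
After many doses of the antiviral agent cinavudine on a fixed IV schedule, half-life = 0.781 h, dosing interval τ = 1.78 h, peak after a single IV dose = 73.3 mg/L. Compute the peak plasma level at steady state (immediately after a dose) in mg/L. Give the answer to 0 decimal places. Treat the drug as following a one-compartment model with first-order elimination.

92 mg/L

k = ln2 / t½ = 0.693147 / 0.781 = 0.8875 h⁻¹
e^(−kτ) = e^(−0.8875 × 1.78) = 0.2060
Accumulation ratio R = 1 / (1 − e^(−kτ)) = 1 / (1 − 0.2060) = 1.259
Steady-state peak = C₀ × R = 73.3 × 1.259 = 92.28 mg/L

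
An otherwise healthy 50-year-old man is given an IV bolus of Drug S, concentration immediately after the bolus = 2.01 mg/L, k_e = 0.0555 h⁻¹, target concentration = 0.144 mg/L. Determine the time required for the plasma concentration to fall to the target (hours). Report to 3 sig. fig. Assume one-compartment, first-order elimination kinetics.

t = ln(C₀ / C) / k = ln(2.010 / 0.144) / 0.05550
  = ln(13.96) / 0.05550 = 2.636 / 0.05550 = 47.50 h

47.5 h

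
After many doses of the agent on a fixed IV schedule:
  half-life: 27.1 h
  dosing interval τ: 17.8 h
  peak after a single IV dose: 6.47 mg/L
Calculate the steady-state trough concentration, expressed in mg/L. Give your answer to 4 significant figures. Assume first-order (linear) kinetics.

11.22 mg/L

k = ln2 / t½ = 0.693147 / 27.1 = 0.02558 h⁻¹
e^(−kτ) = e^(−0.02558 × 17.8) = 0.6342
Accumulation ratio R = 1 / (1 − e^(−kτ)) = 1 / (1 − 0.6342) = 2.734
Steady-state trough = C₀ × R × e^(−kτ) = 6.47 × 2.734 × 0.6342 = 11.22 mg/L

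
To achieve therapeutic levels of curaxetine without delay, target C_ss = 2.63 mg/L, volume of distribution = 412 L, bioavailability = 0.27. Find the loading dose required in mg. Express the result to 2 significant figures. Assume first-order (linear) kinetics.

4000 mg

LD = Css × Vd / F = 2.63 × 412 / 0.27 = 4013 mg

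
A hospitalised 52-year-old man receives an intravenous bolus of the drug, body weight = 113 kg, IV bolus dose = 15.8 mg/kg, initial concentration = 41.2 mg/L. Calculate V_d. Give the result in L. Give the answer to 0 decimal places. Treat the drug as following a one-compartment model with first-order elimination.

43 L

Dose = 15.8 × 113 = 1785 mg
Vd = Dose / C₀ = 1785 / 41.2 = 43.33 L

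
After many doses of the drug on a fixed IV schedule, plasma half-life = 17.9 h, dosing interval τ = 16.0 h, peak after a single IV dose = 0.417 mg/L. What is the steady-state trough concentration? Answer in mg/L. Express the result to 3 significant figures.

k = ln2 / t½ = 0.693147 / 17.9 = 0.03872 h⁻¹
e^(−kτ) = e^(−0.03872 × 16.0) = 0.5382
Accumulation ratio R = 1 / (1 − e^(−kτ)) = 1 / (1 − 0.5382) = 2.165
Steady-state trough = C₀ × R × e^(−kτ) = 0.417 × 2.165 × 0.5382 = 0.4859 mg/L

0.486 mg/L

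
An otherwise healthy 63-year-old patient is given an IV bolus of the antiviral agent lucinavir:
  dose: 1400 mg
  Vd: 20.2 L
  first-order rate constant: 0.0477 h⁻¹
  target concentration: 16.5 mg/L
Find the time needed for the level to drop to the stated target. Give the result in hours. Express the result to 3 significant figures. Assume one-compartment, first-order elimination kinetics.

C₀ = Dose / Vd = 1400 / 20.2 = 69.31 mg/L
t = ln(C₀ / C) / k = ln(69.31 / 16.5) / 0.04770
  = ln(4.201) / 0.04770 = 1.435 / 0.04770 = 30.08 h

30.1 h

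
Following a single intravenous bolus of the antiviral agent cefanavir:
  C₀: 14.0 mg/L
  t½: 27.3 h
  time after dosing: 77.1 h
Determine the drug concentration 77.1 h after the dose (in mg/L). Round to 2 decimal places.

k = ln2 / t½ = 0.693147 / 27.3 = 0.02539 h⁻¹
C = C₀ · e^(−k·t) = 14.00 × e^(−0.02539 × 77.1)
  = 14.00 × 0.1412 = 1.977 mg/L

1.98 mg/L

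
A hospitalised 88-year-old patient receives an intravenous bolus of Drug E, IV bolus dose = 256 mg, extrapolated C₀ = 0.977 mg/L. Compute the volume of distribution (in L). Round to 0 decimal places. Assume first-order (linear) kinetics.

262 L

Vd = Dose / C₀ = 256.0 / 0.977 = 262.0 L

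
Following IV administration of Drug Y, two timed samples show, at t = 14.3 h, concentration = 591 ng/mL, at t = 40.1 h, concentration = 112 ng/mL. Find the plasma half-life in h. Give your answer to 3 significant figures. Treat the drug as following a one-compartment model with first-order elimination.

10.8 h

k = ln(C₁/C₂) / (t₂ − t₁) = ln(591/112) / (40.1 − 14.3)
  = 1.663 / 25.80 = 0.06446 h⁻¹
t½ = ln2 / k = 0.693147 / 0.06446 = 10.75 h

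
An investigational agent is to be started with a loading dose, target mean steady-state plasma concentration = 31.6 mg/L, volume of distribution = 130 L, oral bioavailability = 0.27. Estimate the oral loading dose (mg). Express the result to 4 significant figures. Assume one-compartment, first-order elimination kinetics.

15210 mg

LD = Css × Vd / F = 31.6 × 130 / 0.27 = 15210 mg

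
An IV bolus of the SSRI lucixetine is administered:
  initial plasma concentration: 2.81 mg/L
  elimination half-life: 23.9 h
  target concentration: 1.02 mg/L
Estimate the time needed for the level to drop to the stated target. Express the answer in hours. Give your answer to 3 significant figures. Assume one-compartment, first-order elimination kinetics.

k = ln2 / t½ = 0.693147 / 23.9 = 0.02900 h⁻¹
t = ln(C₀ / C) / k = ln(2.810 / 1.02) / 0.02900
  = ln(2.755) / 0.02900 = 1.013 / 0.02900 = 34.93 h

34.9 h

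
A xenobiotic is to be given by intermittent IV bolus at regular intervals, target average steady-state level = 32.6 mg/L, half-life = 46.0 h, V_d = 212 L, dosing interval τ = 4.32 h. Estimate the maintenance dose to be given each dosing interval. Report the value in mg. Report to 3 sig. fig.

450 mg

k = ln2 / t½ = 0.693147 / 46.0 = 0.01507 h⁻¹
CL = k × Vd = 0.01507 × 212 = 3.195 L/h
At steady state, Dose/τ = Css × CL.
Dose = Css × CL × τ = 32.6 × 3.195 × 4.32 = 450.0 mg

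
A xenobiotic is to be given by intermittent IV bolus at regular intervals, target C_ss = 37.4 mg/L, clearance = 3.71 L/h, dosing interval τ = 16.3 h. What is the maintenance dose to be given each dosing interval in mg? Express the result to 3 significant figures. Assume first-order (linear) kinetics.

At steady state, Dose/τ = Css × CL.
Dose = Css × CL × τ = 37.4 × 3.710 × 16.3 = 2262 mg

2260 mg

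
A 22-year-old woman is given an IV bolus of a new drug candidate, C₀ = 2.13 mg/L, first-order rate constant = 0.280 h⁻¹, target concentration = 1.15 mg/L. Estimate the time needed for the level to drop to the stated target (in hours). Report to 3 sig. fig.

t = ln(C₀ / C) / k = ln(2.130 / 1.15) / 0.2800
  = ln(1.852) / 0.2800 = 0.6163 / 0.2800 = 2.201 h

2.20 h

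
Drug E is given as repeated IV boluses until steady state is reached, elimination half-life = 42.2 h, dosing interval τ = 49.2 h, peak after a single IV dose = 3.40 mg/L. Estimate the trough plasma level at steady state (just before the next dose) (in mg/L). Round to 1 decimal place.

k = ln2 / t½ = 0.693147 / 42.2 = 0.01643 h⁻¹
e^(−kτ) = e^(−0.01643 × 49.2) = 0.4456
Accumulation ratio R = 1 / (1 − e^(−kτ)) = 1 / (1 − 0.4456) = 1.804
Steady-state trough = C₀ × R × e^(−kτ) = 3.40 × 1.804 × 0.4456 = 2.733 mg/L

2.7 mg/L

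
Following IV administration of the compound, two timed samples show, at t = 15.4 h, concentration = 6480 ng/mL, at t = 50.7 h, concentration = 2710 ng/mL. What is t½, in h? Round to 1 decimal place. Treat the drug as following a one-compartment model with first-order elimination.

k = ln(C₁/C₂) / (t₂ − t₁) = ln(6480/2710) / (50.7 − 15.4)
  = 0.8718 / 35.30 = 0.02470 h⁻¹
t½ = ln2 / k = 0.693147 / 0.02470 = 28.06 h

28.1 h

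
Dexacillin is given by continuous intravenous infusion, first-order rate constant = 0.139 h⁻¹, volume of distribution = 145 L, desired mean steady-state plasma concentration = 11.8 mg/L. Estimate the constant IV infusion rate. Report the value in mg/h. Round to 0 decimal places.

CL = k × Vd = 0.1390 × 145 = 20.16 L/h
At steady state, infusion rate R₀ = Css × CL = 11.8 × 20.16 = 237.9 mg/h

238 mg/h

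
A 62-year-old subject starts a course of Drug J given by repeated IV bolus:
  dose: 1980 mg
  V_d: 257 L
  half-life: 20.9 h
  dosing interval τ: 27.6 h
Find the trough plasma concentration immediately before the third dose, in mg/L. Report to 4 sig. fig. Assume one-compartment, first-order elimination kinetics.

4.320 mg/L

C₀ per dose = Dose / Vd = 1980 / 257 = 7.704 mg/L
k = ln2 / t½ = 0.693147 / 20.9 = 0.03316 h⁻¹
Fraction remaining after one interval: r = e^(−kτ) = e^(−0.03316 × 27.6) = 0.4004
Before dose 3, 2 doses have been given (aged 1τ, 2τ).
C_trough = C₀ × (r + r²) = 7.704 × (0.4004 + 0.1603) = 4.320 mg/L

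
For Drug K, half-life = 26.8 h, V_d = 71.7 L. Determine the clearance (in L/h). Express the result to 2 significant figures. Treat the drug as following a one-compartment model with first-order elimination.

1.9 L/h

k = ln2 / t½ = 0.693147 / 26.8 = 0.02586 h⁻¹
CL = k × Vd = 0.02586 × 71.7 = 1.854 L/h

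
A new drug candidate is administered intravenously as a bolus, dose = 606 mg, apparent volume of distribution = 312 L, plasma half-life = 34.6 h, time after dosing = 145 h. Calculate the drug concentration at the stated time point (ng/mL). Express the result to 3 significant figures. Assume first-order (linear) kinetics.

106 ng/mL

C₀ = Dose / Vd = 606.0 / 312 = 1.942 mg/L
k = ln2 / t½ = 0.693147 / 34.6 = 0.02003 h⁻¹
C = C₀ · e^(−k·t) = 1.942 × e^(−0.02003 × 145)
  = 1.942 × 0.05478 = 0.1064 mg/L
Convert: 0.1064 mg/L × 1000 = 106.4 ng/mL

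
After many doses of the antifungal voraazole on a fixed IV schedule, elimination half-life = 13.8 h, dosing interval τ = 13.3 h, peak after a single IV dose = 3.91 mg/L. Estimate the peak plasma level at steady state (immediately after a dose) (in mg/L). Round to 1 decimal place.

k = ln2 / t½ = 0.693147 / 13.8 = 0.05023 h⁻¹
e^(−kτ) = e^(−0.05023 × 13.3) = 0.5127
Accumulation ratio R = 1 / (1 − e^(−kτ)) = 1 / (1 − 0.5127) = 2.052
Steady-state peak = C₀ × R = 3.91 × 2.052 = 8.023 mg/L

8.0 mg/L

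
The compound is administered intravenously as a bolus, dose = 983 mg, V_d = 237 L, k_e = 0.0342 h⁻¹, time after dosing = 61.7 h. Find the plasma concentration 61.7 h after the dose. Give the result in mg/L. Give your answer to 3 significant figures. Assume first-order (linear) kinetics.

C₀ = Dose / Vd = 983.0 / 237 = 4.148 mg/L
C = C₀ · e^(−k·t) = 4.148 × e^(−0.03420 × 61.7)
  = 4.148 × 0.1212 = 0.5027 mg/L

0.503 mg/L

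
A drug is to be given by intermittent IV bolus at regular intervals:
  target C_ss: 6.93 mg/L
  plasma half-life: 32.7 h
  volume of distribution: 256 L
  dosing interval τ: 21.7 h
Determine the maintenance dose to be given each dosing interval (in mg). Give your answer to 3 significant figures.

k = ln2 / t½ = 0.693147 / 32.7 = 0.02120 h⁻¹
CL = k × Vd = 0.02120 × 256 = 5.427 L/h
At steady state, Dose/τ = Css × CL.
Dose = Css × CL × τ = 6.93 × 5.427 × 21.7 = 816.1 mg

816 mg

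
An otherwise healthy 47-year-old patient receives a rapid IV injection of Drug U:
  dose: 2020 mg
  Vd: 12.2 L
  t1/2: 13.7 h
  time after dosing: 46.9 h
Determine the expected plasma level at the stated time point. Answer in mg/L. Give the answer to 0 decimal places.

15 mg/L

C₀ = Dose / Vd = 2020 / 12.2 = 165.6 mg/L
k = ln2 / t½ = 0.693147 / 13.7 = 0.05059 h⁻¹
C = C₀ · e^(−k·t) = 165.6 × e^(−0.05059 × 46.9)
  = 165.6 × 0.09323 = 15.44 mg/L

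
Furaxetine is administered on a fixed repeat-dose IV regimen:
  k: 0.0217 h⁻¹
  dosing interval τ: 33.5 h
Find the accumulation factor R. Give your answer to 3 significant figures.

e^(−kτ) = e^(−0.02170 × 33.5) = 0.4834
Accumulation ratio R = 1 / (1 − e^(−kτ)) = 1 / (1 − 0.4834) = 1.936

1.94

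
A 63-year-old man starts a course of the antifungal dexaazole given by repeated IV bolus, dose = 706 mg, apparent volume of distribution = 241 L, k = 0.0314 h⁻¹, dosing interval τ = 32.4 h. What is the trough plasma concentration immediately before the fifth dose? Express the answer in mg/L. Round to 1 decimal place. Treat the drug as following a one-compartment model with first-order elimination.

C₀ per dose = Dose / Vd = 706 / 241 = 2.929 mg/L
Fraction remaining after one interval: r = e^(−kτ) = e^(−0.03140 × 32.4) = 0.3615
Before dose 5, 4 doses have been given (aged 1τ, 2τ, 3τ, 4τ).
C_trough = C₀ × (r + r² + … + r^4) = C₀ × r(1−r^4)/(1−r)
        = 2.929 × 0.3615 × (1 − 0.01708) / (1 − 0.3615) = 1.630 mg/L

1.6 mg/L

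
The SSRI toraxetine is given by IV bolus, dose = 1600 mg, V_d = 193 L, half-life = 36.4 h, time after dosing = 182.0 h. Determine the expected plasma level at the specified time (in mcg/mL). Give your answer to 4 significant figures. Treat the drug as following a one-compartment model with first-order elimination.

0.2591 mcg/mL

C₀ = Dose / Vd = 1600 / 193 = 8.290 mg/L
k = ln2 / t½ = 0.693147 / 36.4 = 0.01904 h⁻¹
t / t½ = 182.0 / 36.4 = 5 half-lives
C = C₀ × (1/2)^5 = 8.290 × 0.03125 = 0.2591 mg/L
(0.2591 mg/L = 0.2591 mcg/mL)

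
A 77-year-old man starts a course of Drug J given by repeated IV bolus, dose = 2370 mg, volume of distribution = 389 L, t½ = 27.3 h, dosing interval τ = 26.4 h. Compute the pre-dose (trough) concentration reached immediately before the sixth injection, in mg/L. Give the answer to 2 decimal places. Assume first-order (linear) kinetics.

6.16 mg/L

C₀ per dose = Dose / Vd = 2370 / 389 = 6.093 mg/L
k = ln2 / t½ = 0.693147 / 27.3 = 0.02539 h⁻¹
Fraction remaining after one interval: r = e^(−kτ) = e^(−0.02539 × 26.4) = 0.5116
Before dose 6, 5 doses have been given (aged 1τ, 2τ, 3τ, 4τ, 5τ).
C_trough = C₀ × (r + r² + … + r^5) = C₀ × r(1−r^5)/(1−r)
        = 6.093 × 0.5116 × (1 − 0.03505) / (1 − 0.5116) = 6.159 mg/L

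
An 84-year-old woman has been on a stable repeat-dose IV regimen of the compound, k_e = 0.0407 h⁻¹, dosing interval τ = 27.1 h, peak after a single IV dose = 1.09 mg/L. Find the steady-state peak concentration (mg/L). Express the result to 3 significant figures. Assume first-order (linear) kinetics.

1.63 mg/L

e^(−kτ) = e^(−0.04070 × 27.1) = 0.3319
Accumulation ratio R = 1 / (1 − e^(−kτ)) = 1 / (1 − 0.3319) = 1.497
Steady-state peak = C₀ × R = 1.09 × 1.497 = 1.632 mg/L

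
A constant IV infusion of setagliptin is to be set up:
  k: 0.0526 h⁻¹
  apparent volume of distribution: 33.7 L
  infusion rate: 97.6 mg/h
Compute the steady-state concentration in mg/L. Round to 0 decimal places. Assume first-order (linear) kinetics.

55 mg/L

CL = k × Vd = 0.05260 × 33.7 = 1.773 L/h
At steady state Css = R₀ / CL = 97.6 / 1.773 = 55.05 mg/L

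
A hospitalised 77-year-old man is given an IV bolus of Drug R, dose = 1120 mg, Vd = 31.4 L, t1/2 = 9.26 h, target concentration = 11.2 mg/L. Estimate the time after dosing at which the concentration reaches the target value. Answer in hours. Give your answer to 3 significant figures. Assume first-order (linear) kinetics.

15.5 h

C₀ = Dose / Vd = 1120 / 31.4 = 35.67 mg/L
k = ln2 / t½ = 0.693147 / 9.26 = 0.07485 h⁻¹
t = ln(C₀ / C) / k = ln(35.67 / 11.2) / 0.07485
  = ln(3.185) / 0.07485 = 1.158 / 0.07485 = 15.47 h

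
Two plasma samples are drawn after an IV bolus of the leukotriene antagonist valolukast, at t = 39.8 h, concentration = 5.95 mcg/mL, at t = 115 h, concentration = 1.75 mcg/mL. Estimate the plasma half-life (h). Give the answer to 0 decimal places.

k = ln(C₁/C₂) / (t₂ − t₁) = ln(5.95/1.75) / (115 − 39.8)
  = 1.224 / 75.20 = 0.01628 h⁻¹
t½ = ln2 / k = 0.693147 / 0.01628 = 42.58 h

43 h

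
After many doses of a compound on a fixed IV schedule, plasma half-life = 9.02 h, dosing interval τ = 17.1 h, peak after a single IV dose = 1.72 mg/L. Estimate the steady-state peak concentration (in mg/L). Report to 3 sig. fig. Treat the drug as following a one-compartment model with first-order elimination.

2.35 mg/L

k = ln2 / t½ = 0.693147 / 9.02 = 0.07685 h⁻¹
e^(−kτ) = e^(−0.07685 × 17.1) = 0.2687
Accumulation ratio R = 1 / (1 − e^(−kτ)) = 1 / (1 − 0.2687) = 1.367
Steady-state peak = C₀ × R = 1.72 × 1.367 = 2.351 mg/L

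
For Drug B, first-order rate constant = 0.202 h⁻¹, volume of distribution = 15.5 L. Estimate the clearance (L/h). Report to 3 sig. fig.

CL = k × Vd = 0.202 × 15.5 = 3.131 L/h

3.13 L/h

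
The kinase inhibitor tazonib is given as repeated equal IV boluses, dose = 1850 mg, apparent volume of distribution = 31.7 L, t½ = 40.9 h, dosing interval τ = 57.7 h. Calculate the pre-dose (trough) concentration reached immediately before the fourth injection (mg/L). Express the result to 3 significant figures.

33.3 mg/L

C₀ per dose = Dose / Vd = 1850 / 31.7 = 58.36 mg/L
k = ln2 / t½ = 0.693147 / 40.9 = 0.01695 h⁻¹
Fraction remaining after one interval: r = e^(−kτ) = e^(−0.01695 × 57.7) = 0.3761
Before dose 4, 3 doses have been given (aged 1τ, 2τ, 3τ).
C_trough = C₀ × (r + r² + … + r^3) = C₀ × r(1−r^3)/(1−r)
        = 58.36 × 0.3761 × (1 − 0.05320) / (1 − 0.3761) = 33.31 mg/L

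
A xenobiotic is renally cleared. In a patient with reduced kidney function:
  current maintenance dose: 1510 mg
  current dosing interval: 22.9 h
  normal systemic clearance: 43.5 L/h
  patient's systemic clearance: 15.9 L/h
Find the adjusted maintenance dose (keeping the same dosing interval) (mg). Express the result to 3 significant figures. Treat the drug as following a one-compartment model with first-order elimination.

To keep the same average steady-state level, dosing rate must scale with clearance.
CL ratio = 15.9 / 43.5 = 0.3655
New dose (same interval) = 1510 × 0.3655 = 551.9 mg

552 mg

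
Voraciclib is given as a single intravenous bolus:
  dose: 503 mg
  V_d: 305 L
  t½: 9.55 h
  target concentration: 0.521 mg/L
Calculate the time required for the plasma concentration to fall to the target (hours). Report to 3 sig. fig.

C₀ = Dose / Vd = 503.0 / 305 = 1.649 mg/L
k = ln2 / t½ = 0.693147 / 9.55 = 0.07258 h⁻¹
t = ln(C₀ / C) / k = ln(1.649 / 0.521) / 0.07258
  = ln(3.165) / 0.07258 = 1.152 / 0.07258 = 15.87 h

15.9 h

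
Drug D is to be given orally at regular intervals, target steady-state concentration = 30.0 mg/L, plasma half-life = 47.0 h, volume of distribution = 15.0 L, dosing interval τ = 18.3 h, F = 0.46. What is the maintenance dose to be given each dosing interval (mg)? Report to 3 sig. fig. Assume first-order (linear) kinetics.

k = ln2 / t½ = 0.693147 / 47.0 = 0.01475 h⁻¹
CL = k × Vd = 0.01475 × 15.0 = 0.2213 L/h
At steady state, F × (Dose/τ) = Css × CL.
Dose = Css × CL × τ / F = 30.0 × 0.2213 × 18.3 / 0.46 = 264.1 mg

264 mg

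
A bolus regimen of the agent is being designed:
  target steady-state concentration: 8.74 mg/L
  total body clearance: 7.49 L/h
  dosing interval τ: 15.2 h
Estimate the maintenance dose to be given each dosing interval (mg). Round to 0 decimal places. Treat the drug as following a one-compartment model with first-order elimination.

995 mg

At steady state, Dose/τ = Css × CL.
Dose = Css × CL × τ = 8.74 × 7.490 × 15.2 = 995.0 mg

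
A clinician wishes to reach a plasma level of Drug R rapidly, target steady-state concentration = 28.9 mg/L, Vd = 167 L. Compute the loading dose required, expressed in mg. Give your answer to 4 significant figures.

4826 mg

LD = Css × Vd = 28.9 × 167 = 4826 mg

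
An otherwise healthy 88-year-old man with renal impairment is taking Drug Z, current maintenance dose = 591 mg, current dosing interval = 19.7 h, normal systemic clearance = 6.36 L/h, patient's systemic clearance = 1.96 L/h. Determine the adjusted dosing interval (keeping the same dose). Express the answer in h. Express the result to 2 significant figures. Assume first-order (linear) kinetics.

To keep the same average steady-state level, dosing rate must scale with clearance.
CL ratio = 1.96 / 6.36 = 0.3082
New interval (same dose) = 19.7 / 0.3082 = 63.92 h

64 h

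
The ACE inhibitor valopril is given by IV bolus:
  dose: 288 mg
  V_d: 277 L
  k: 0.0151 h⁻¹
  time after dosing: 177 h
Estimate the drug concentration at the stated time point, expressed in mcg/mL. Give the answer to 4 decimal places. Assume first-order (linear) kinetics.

0.0718 mcg/mL

C₀ = Dose / Vd = 288.0 / 277 = 1.040 mg/L
C = C₀ · e^(−k·t) = 1.040 × e^(−0.01510 × 177)
  = 1.040 × 0.06907 = 0.07183 mg/L
(0.07183 mg/L = 0.07183 mcg/mL)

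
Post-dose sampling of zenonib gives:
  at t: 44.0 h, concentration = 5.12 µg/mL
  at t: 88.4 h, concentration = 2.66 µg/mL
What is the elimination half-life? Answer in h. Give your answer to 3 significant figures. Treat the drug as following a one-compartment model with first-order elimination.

k = ln(C₁/C₂) / (t₂ − t₁) = ln(5.12/2.66) / (88.4 − 44.0)
  = 0.6548 / 44.40 = 0.01475 h⁻¹
t½ = ln2 / k = 0.693147 / 0.01475 = 46.99 h

47.0 h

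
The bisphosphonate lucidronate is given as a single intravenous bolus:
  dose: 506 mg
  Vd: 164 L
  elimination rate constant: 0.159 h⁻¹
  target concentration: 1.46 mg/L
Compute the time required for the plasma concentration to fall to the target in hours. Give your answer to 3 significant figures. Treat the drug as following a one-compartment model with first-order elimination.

C₀ = Dose / Vd = 506.0 / 164 = 3.085 mg/L
t = ln(C₀ / C) / k = ln(3.085 / 1.46) / 0.1590
  = ln(2.113) / 0.1590 = 0.7481 / 0.1590 = 4.705 h

4.71 h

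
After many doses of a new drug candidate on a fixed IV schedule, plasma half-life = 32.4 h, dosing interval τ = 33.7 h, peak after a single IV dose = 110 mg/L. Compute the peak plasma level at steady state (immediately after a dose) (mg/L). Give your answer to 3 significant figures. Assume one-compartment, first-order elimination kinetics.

214 mg/L

k = ln2 / t½ = 0.693147 / 32.4 = 0.02139 h⁻¹
e^(−kτ) = e^(−0.02139 × 33.7) = 0.4863
Accumulation ratio R = 1 / (1 − e^(−kτ)) = 1 / (1 − 0.4863) = 1.947
Steady-state peak = C₀ × R = 110 × 1.947 = 214.2 mg/L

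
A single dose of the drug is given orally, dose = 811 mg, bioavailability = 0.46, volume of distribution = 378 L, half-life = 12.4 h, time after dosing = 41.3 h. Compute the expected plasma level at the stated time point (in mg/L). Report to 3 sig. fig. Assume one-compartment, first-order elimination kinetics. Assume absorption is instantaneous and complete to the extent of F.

Amount reaching circulation = F × Dose = 0.46 × 811.0 = 373.1 mg
C₀ = F·Dose / Vd = 373.1 / 378 = 0.9870 mg/L
k = ln2 / t½ = 0.693147 / 12.4 = 0.05590 h⁻¹
C = C₀ · e^(−k·t) = 0.9870 × e^(−0.05590 × 41.3)
  = 0.9870 × 0.09939 = 0.09810 mg/L

0.0981 mg/L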